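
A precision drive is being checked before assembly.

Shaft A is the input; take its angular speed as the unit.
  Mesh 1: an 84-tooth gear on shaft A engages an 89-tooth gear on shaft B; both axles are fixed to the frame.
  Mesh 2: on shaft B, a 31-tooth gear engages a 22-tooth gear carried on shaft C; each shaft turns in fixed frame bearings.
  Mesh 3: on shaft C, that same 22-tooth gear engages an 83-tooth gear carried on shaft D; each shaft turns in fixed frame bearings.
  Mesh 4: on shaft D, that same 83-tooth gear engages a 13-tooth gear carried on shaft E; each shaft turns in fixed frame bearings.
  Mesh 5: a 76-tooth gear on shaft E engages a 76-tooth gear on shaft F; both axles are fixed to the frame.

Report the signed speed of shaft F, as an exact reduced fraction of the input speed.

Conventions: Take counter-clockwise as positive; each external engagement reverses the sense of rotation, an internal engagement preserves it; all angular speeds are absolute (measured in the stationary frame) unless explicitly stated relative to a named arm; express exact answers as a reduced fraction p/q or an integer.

5-mesh fixed-axis compound train (all bearings frame-fixed)
mesh 1 [84T→89T]: |ω|/ω_in = 1×84/89 = 84/89, sense flips to −
mesh 2 [31T→22T]: |ω|/ω_in = (84/89)×31/22 = 1302/979, sense flips to +
mesh 3 [22T→83T]: |ω|/ω_in = (1302/979)×22/83 = 2604/7387, sense flips to −
mesh 4 [83T→13T]: |ω|/ω_in = (2604/7387)×83/13 = 2604/1157, sense flips to +
mesh 5 [76T→76T]: |ω|/ω_in = (2604/1157)×76/76 = 2604/1157, sense flips to −
signed output speed (× input speed) = -2604/1157

-2604/1157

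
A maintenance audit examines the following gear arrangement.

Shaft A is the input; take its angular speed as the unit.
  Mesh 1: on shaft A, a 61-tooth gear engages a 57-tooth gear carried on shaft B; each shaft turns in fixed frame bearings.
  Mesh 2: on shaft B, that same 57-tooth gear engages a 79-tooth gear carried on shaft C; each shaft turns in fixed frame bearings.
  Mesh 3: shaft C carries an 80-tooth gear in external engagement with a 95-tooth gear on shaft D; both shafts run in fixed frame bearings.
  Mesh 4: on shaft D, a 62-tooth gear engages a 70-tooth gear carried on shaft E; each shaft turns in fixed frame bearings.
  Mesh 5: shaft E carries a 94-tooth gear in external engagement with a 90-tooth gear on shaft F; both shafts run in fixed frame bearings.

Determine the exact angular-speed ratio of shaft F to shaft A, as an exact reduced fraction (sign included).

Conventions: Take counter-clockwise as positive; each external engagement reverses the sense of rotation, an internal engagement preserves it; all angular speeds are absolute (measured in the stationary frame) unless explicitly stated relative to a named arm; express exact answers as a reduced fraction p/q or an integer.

-1422032/2364075

class = fixed-axis compound train [5 meshes; 5 ratios multiply, 5 sense flips]
mesh 1 [61T→57T]: running ratio 61/57, sense −
mesh 2 [57T→79T]: running ratio 61/79, sense +
mesh 3 [80T→95T]: running ratio 976/1501, sense −
mesh 4 [62T→70T]: running ratio 30256/52535, sense +
mesh 5 [94T→90T]: running ratio 1422032/2364075, sense −
ω_out/ω_in = -1422032/2364075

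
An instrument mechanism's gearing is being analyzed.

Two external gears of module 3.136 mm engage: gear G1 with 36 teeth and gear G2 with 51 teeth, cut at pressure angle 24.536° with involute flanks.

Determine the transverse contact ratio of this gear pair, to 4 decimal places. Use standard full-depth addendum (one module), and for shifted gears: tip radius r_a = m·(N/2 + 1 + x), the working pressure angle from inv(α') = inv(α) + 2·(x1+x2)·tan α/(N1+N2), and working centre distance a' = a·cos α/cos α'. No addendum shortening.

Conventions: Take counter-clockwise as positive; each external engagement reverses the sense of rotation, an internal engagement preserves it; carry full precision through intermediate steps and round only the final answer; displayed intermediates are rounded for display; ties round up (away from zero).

1.5341

single-mesh involute tooth geometry (36T engaging 51T at module 3.136)
base radii: r_b1 = 51.350776, r_b2 = 72.746932
tip radii: r_a1 = 59.584000, r_a2 = 83.104000
no profile shift: α' = α, a' = a
action lengths: √(r_a1²−r_b1²) = 30.221696, √(r_a2²−r_b2²) = 40.176594
base pitch p_b = π·m·cos α = 8.962401
CR = (30.221696 + 40.176594 − 136.416000·sin 24.53600°)/8.962401 = 1.534133
contact ratio ≈ 1.5341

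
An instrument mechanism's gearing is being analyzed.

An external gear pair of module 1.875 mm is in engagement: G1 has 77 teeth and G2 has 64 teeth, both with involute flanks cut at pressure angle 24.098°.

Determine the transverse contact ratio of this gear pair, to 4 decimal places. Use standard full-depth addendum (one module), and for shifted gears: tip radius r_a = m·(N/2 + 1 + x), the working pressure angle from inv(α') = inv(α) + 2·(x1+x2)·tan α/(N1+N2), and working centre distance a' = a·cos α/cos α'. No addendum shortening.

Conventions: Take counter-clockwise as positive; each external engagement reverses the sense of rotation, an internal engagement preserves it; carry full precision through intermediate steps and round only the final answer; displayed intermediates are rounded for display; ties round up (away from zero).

single-mesh involute tooth geometry (77T engaging 64T at module 1.875)
base radii: r_b1 = 65.896246, r_b2 = 54.770906
tip radii: r_a1 = 74.062500, r_a2 = 61.875000
no profile shift: α' = α, a' = a
action lengths: √(r_a1²−r_b1²) = 33.807376, √(r_a2²−r_b2²) = 28.786516
base pitch p_b = π·m·cos α = 5.377121
CR = (33.807376 + 28.786516 − 132.187500·sin 24.09800°)/5.377121 = 1.603446
contact ratio ≈ 1.6034

1.6034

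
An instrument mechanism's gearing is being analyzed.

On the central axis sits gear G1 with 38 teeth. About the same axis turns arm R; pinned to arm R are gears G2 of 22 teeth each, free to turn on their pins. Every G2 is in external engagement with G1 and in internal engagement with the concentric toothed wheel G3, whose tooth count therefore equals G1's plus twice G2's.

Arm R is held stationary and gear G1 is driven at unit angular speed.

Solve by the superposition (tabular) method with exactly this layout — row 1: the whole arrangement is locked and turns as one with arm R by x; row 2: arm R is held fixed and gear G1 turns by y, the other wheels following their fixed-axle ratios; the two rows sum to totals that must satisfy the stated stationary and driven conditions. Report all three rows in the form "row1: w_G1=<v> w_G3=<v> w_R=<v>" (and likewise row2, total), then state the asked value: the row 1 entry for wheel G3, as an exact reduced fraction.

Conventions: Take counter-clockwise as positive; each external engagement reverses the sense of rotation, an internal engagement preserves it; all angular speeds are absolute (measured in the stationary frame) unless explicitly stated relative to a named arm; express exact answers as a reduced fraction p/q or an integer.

row1: w_G1=0 w_G3=0 w_R=0
row2: w_G1=1 w_G3=-19/41 w_R=0
total: w_G1=1 w_G3=-19/41 w_R=0
asked value: 0

recognized (axles ride arm R): planetary set, 38/22/82 teeth
row 1: whole set turns with the arm by x
superposition row 2 [arm held]: sun y, ring −(38/82)·y, arm 0
boundary: total ω_arm = x = 0 and total ω_sun = x + y = 1  ⇒  y = 1, x = 0
row 2 ring = −(38/82)·1 = -19/41
totals (row 1 + row 2): sun 0 + 1 = 1, ring 0 + (-19/41) = -19/41, arm 0 + 0 = 0
asked cell (row1, ring) = 0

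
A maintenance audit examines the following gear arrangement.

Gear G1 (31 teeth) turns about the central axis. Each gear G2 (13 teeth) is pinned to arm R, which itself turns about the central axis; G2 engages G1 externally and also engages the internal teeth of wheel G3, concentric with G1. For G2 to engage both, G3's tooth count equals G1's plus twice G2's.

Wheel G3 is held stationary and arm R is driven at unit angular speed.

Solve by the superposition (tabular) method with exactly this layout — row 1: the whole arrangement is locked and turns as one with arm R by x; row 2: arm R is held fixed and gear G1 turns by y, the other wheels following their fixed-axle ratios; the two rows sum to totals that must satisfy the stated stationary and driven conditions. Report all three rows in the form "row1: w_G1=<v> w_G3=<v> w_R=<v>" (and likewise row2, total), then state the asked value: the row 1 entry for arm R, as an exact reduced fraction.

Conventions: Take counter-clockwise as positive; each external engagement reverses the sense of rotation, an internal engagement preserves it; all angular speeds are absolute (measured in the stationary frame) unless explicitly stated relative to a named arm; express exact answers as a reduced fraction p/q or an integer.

recognized (axles ride arm R): planetary set, 31/13/57 teeth
row 1: whole set turns with the arm by x
row 2 (arm held, sun turns y): ω_ring = −(31/57)·y, ω_arm = 0
boundary: total ω_ring = x − (31/57)·y = 0 and total ω_arm = x = 1  ⇒  y = 57/31, x = 1
row 2 ring = −(31/57)·57/31 = -1
totals (row 1 + row 2): sun 1 + 57/31 = 88/31, ring 1 + (-1) = 0, arm 1 + 0 = 1
asked cell (row1, arm) = 1

row1: w_G1=1 w_G3=1 w_R=1
row2: w_G1=57/31 w_G3=-1 w_R=0
total: w_G1=88/31 w_G3=0 w_R=1
asked value: 1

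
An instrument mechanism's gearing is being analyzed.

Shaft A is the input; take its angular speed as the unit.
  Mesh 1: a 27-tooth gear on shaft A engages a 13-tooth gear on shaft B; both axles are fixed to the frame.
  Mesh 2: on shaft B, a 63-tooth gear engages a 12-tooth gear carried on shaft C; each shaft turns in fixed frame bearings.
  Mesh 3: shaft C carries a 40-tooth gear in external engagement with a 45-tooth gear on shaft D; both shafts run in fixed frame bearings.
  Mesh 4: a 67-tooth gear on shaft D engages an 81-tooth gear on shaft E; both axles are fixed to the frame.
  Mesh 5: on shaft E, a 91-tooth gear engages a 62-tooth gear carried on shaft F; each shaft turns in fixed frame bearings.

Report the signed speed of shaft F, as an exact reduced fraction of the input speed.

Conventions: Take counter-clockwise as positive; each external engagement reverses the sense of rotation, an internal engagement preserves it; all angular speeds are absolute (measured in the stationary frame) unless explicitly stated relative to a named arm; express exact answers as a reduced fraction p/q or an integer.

5-mesh fixed-axis compound train (all bearings frame-fixed)
mesh 1 [27T→13T]: |ω|/ω_in = 1×27/13 = 27/13, sense flips to −
mesh 2 [63T→12T]: |ω|/ω_in = (27/13)×63/12 = 567/52, sense flips to +
mesh 3 [40T→45T]: |ω|/ω_in = (567/52)×40/45 = 126/13, sense flips to −
mesh 4 [67T→81T]: |ω|/ω_in = (126/13)×67/81 = 938/117, sense flips to +
mesh 5 [91T→62T]: |ω|/ω_in = (938/117)×91/62 = 3283/279, sense flips to −
signed output speed (× input speed) = -3283/279

-3283/279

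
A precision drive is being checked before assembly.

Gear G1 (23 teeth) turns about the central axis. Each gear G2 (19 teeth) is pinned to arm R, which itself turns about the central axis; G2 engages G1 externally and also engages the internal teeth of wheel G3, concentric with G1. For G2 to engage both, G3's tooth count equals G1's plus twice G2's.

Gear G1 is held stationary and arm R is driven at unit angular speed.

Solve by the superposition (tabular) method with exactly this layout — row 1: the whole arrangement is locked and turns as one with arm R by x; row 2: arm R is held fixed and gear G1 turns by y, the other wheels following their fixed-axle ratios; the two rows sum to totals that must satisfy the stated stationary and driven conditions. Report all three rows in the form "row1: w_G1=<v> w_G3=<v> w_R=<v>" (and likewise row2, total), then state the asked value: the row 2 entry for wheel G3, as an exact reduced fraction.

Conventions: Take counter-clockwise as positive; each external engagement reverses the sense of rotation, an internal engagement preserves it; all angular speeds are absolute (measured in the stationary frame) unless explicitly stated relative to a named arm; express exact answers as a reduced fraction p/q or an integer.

row1: w_G1=1 w_G3=1 w_R=1
row2: w_G1=-1 w_G3=23/61 w_R=0
total: w_G1=0 w_G3=84/61 w_R=1
asked value: 23/61

class = planetary set [G3 = 23+2·19 = 61; Willis about the carrier]
superposition row 1 [locked train]: every member turns x
row 2: sun turns y, ring = −(23/61)·y, arm 0
boundary: total ω_sun = x + y = 0 and total ω_arm = x = 1  ⇒  y = -1, x = 1
row 2 ring = −(23/61)·(-1) = 23/61
totals (row 1 + row 2): sun 1 + (-1) = 0, ring 1 + 23/61 = 84/61, arm 1 + 0 = 1
asked cell (row2, ring) = 23/61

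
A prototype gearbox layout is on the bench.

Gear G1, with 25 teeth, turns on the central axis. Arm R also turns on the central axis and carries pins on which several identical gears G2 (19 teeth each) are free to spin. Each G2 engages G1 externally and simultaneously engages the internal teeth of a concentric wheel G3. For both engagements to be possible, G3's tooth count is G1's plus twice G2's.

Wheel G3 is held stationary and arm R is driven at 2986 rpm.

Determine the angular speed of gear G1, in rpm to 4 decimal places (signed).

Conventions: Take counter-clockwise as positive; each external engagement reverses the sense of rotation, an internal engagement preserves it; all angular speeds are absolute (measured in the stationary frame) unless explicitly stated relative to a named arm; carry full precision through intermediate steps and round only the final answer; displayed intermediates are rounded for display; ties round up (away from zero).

topology: planetary set — G1 25T / G2 19T / G3 63T, arm = carrier (Willis)
normalise by the input: solve with ω_arm = 1, then scale by 2986 rpm
ring teeth: 25 + 2·19 = 63
25(ω_sun−ω_arm) = −63(ω_ring−ω_arm),  ω_ring = 0, ω_arm = 1
ω_sun = 1 − (63/25)(0−1) = 88/25
scale: ω_sun = 88/25 × 2986 rpm = +10510.7200 rpm

+10510.7200 rpm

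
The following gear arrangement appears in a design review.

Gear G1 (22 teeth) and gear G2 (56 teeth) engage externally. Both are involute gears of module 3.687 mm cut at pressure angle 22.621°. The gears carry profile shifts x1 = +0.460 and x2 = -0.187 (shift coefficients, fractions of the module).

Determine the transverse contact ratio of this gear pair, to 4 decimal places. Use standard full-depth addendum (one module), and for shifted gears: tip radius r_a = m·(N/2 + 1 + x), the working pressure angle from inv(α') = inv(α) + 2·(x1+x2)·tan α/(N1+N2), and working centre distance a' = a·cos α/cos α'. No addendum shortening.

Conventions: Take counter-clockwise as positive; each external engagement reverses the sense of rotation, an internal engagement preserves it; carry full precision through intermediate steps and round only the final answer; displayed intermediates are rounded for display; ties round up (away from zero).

single-mesh involute tooth geometry (22T engaging 56T at module 3.687)
base radii: r_b1 = 37.436922, r_b2 = 95.293983
tip radii: r_a1 = 45.940020, r_a2 = 106.233531
inv(α') = inv(22.621°) + 2·(+0.460-0.187)·tan α/(22+56) = 0.02479582  ⇒  α' = 23.54108°
a' = a·cos α / cos α' = 143.7930·cos 22.621°/cos 23.54108° = 144.780405
action lengths: √(r_a1²−r_b1²) = 26.626347, √(r_a2²−r_b2²) = 46.953381
base pitch p_b = π·m·cos α = 10.691960
CR = (26.626347 + 46.953381 − 144.780405·sin 23.54108°)/10.691960 = 1.473397
contact ratio ≈ 1.4734

1.4734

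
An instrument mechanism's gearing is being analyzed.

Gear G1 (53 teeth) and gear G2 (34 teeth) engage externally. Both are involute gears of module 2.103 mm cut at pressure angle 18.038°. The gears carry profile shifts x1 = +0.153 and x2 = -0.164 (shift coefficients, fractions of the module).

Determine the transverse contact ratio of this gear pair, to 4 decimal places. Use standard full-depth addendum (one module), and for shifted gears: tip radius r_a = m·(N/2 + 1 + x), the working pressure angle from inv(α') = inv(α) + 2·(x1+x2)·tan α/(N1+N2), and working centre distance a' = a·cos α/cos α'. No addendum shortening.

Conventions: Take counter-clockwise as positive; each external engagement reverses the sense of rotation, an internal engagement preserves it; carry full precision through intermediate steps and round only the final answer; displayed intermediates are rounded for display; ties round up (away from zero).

class = single-mesh tooth geometry [involute pair 53T × 34T, m = 2.103]
base radii: r_b1 = 52.990471, r_b2 = 33.993887
tip radii: r_a1 = 58.154259, r_a2 = 37.509108
inv(α') = inv(18.038°) + 2·(+0.153-0.164)·tan α/(53+34) = 0.01074826  ⇒  α' = 17.99339°
a' = a·cos α / cos α' = 91.4805·cos 18.038°/cos 17.99339° = 91.457339
action lengths: √(r_a1²−r_b1²) = 23.956791, √(r_a2²−r_b2²) = 15.853985
base pitch p_b = π·m·cos α = 6.282056
CR = (23.956791 + 15.853985 − 91.457339·sin 17.99339°)/6.282056 = 1.839993
contact ratio ≈ 1.8400

1.8400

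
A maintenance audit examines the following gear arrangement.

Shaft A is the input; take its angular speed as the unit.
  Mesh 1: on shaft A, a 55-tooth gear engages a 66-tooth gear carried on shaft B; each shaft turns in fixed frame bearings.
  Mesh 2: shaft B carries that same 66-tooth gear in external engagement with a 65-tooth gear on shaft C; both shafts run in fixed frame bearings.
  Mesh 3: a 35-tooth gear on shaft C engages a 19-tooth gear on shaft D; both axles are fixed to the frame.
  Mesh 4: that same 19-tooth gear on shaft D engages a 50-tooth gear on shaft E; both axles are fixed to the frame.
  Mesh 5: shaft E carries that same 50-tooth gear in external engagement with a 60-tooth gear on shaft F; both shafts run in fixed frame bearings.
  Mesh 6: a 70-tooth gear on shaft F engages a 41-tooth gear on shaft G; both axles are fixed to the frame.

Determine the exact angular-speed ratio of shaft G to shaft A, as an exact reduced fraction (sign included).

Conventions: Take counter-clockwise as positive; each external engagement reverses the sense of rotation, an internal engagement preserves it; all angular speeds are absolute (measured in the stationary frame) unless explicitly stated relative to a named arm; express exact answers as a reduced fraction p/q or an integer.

class = fixed-axis compound train [6 meshes; 6 ratios multiply, 6 sense flips]
mesh 1 [55T→66T]: running ratio 5/6, sense −
mesh 2 [66T→65T]: running ratio 11/13, sense +
mesh 3 [35T→19T]: running ratio 385/247, sense −
mesh 4 [19T→50T]: running ratio 77/130, sense +
mesh 5 [50T→60T]: running ratio 77/156, sense −
mesh 6 [70T→41T]: running ratio 2695/3198, sense +
ω_out/ω_in = 2695/3198

2695/3198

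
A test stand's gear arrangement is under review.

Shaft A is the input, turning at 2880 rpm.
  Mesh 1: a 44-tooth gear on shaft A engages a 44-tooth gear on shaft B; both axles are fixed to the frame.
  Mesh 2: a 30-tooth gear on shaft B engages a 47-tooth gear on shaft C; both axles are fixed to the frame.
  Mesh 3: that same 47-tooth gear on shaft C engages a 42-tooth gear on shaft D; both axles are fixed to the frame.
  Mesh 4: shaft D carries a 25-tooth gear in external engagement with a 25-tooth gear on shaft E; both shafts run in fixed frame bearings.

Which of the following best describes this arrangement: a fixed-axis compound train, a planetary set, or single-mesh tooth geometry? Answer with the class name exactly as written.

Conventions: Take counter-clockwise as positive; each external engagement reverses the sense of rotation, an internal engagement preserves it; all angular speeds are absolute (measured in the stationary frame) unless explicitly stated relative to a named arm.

fixed-axis compound train

recognized (5 fixed axles, 4 meshes): fixed-axis compound train
classification: fixed-axis compound train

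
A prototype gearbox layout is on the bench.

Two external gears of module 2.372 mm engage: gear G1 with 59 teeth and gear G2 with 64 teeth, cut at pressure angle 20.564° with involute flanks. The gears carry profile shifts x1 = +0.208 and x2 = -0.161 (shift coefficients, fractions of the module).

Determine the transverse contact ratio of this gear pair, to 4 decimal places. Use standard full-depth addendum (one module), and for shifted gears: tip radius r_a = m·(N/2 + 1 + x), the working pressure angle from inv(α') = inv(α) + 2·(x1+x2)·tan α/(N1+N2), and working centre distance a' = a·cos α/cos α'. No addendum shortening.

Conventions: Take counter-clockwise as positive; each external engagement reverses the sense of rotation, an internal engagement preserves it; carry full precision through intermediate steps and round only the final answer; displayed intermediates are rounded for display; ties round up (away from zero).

1.7437

class = single-mesh tooth geometry [involute pair 59T × 64T, m = 2.372]
base radii: r_b1 = 65.515286, r_b2 = 71.067429
tip radii: r_a1 = 72.839376, r_a2 = 77.894108
inv(α') = inv(20.564°) + 2·(+0.208-0.161)·tan α/(59+64) = 0.01653557  ⇒  α' = 20.68000°
a' = a·cos α / cos α' = 145.8780·cos 20.564°/cos 20.68000° = 145.989184
action lengths: √(r_a1²−r_b1²) = 31.832719, √(r_a2²−r_b2²) = 31.889067
base pitch p_b = π·m·cos α = 6.977029
CR = (31.832719 + 31.889067 − 145.989184·sin 20.68000°)/6.977029 = 1.743716
contact ratio ≈ 1.7437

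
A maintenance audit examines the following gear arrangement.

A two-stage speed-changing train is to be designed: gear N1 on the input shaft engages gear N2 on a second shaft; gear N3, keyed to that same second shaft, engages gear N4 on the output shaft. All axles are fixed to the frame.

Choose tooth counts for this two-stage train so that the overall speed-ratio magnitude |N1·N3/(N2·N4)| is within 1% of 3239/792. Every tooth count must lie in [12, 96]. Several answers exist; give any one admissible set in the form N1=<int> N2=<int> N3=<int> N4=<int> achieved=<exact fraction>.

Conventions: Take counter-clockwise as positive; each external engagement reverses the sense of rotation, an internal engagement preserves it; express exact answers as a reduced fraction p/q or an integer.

N1=41 N2=12 N3=79 N4=66 achieved=3239/792

class = fixed-axis compound train [2-stage, 3239/792 wanted]
target = 3239/792 in lowest terms: an exact hit needs N1·N3 = k·3239 and N2·N4 = k·792 for one integer k, every count in [12, 96]; additionally prefer no 1:1 stage (N1 ≠ N2, N3 ≠ N4)
k = 1: N1·N3 = 3239 = 41·79, N2·N4 = 792 = 12·66
achieved = 41·79/(12·66) = 3239/792; |achieved − target| = 0 ≤ 3239/79200 ✓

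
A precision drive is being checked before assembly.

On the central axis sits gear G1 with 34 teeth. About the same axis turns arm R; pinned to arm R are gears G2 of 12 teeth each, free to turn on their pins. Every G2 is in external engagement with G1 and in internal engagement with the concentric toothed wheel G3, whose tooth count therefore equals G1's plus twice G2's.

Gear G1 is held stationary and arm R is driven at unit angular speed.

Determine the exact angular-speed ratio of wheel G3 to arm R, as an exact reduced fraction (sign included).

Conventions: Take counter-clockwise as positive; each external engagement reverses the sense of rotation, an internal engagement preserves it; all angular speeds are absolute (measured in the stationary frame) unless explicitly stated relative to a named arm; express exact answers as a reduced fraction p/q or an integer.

topology: planetary set — G1 34T / G2 12T / G3 58T, arm = carrier (Willis)
ring teeth: 34 + 2·12 = 58
34(ω_sun−ω_arm) = −58(ω_ring−ω_arm),  ω_sun = 0, ω_arm = 1
ω_ring = 1 − (34/58)(0−1) = 46/29
ω_out/ω_in = 46/29

46/29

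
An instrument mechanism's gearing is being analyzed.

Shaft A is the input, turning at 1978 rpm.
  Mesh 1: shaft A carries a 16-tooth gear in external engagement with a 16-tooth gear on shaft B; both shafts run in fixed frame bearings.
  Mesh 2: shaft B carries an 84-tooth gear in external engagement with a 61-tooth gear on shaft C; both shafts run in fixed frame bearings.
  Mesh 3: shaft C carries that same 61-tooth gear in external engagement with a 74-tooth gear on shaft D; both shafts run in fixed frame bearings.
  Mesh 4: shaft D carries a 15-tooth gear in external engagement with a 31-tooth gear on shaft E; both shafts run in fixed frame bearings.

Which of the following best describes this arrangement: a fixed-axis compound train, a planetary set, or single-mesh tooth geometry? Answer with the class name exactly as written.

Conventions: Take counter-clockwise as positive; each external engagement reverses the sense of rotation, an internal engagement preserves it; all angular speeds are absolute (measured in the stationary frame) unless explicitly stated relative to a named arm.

class = fixed-axis compound train [4 meshes; 4 ratios multiply, 4 sense flips]
classification: fixed-axis compound train

fixed-axis compound train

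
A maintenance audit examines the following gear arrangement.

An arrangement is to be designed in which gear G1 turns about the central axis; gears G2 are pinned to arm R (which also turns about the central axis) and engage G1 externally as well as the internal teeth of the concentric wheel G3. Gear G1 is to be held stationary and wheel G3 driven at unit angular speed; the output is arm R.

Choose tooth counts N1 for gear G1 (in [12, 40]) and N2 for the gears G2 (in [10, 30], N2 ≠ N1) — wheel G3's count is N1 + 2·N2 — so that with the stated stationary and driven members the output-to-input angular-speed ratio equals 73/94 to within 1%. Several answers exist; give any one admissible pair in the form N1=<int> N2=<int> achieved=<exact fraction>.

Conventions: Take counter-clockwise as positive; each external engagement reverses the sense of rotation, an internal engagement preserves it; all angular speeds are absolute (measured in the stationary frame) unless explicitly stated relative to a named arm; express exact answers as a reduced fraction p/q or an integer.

design class (target 73/94): planetary set
Willis with ω_sun = 0: ω_arm/ω_ring = N3/(N1+N3); set equal to 73/94  ⇒  N3/N1 = (73/94)/(1 − 73/94) = 73/21
N3 = N1 + 2·N2  ⇒  N2/N1 = (N3/N1 − 1)/2 = (73/21 − 1)/2 = 26/21
smallest multiple with N1 ≥ 12 and N2 ≥ 10: k = 1  ⇒  N1 = 1·21 = 21, N2 = 1·26 = 26 (N1 ≤ 40, N2 ≤ 30, N2 ≠ N1 ✓), N3 = 21 + 2·26 = 73
check: N3/(N1+N3) with N1 = 21, N3 = 73 gives 73/94; |achieved − target| = 0 ≤ 73/9400 ✓

N1=21 N2=26 achieved=73/94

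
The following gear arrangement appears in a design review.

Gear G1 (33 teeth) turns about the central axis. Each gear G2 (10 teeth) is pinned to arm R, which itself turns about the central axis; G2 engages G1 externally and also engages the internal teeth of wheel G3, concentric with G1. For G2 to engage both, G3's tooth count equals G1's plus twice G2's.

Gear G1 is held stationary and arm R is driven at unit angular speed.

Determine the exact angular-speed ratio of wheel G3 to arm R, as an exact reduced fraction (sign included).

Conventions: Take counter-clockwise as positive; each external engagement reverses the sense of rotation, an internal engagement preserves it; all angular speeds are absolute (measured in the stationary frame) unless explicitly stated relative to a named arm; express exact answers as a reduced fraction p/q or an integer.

86/53

recognized (axles ride arm R): planetary set, 33/10/53 teeth
ring teeth: 33 + 2·10 = 53
33(ω_sun−ω_arm) = −53(ω_ring−ω_arm),  ω_sun = 0, ω_arm = 1
ω_ring = 1 − (33/53)(0−1) = 86/53
ω_out/ω_in = 86/53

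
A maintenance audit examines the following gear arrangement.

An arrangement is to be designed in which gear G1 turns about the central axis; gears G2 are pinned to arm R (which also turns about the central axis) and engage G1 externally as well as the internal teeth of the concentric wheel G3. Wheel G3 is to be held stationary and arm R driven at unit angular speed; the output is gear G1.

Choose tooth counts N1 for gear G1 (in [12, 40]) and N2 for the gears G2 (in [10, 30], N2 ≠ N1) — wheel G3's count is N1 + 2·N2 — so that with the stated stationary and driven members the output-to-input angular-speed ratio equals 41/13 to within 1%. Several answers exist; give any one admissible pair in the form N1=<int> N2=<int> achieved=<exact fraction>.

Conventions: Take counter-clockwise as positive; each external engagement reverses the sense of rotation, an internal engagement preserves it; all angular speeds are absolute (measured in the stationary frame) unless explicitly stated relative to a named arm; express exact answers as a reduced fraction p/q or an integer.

class = planetary set [ratio 41/13 wanted; Willis about the carrier]
Willis with ω_ring = 0: ω_sun/ω_arm = (N1+N3)/N1; set equal to 41/13  ⇒  N3/N1 = 41/13 − 1 = 28/13
N3 = N1 + 2·N2  ⇒  N2/N1 = (N3/N1 − 1)/2 = (28/13 − 1)/2 = 15/26
smallest multiple with N1 ≥ 12 and N2 ≥ 10: k = 1  ⇒  N1 = 1·26 = 26, N2 = 1·15 = 15 (N1 ≤ 40, N2 ≤ 30, N2 ≠ N1 ✓), N3 = 26 + 2·15 = 56
check: (N1+N3)/N1 with N1 = 26, N3 = 56 gives 41/13; |achieved − target| = 0 ≤ 41/1300 ✓

N1=26 N2=15 achieved=41/13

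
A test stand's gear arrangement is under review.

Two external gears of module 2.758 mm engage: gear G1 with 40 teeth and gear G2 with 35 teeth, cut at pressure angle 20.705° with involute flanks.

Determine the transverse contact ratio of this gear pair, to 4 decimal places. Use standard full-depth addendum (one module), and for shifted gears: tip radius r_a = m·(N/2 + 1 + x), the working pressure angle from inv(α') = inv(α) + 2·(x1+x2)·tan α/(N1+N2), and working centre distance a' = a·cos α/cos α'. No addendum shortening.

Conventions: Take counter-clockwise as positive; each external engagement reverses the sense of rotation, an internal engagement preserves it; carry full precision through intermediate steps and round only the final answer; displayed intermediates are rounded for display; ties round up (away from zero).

single-mesh involute tooth geometry (40T engaging 35T at module 2.758)
base radii: r_b1 = 51.597391, r_b2 = 45.147717
tip radii: r_a1 = 57.918000, r_a2 = 51.023000
no profile shift: α' = α, a' = a
action lengths: √(r_a1²−r_b1²) = 26.309769, √(r_a2²−r_b2²) = 23.770363
base pitch p_b = π·m·cos α = 8.104899
CR = (26.309769 + 23.770363 − 103.425000·sin 20.70500°)/8.104899 = 1.667332
contact ratio ≈ 1.6673

1.6673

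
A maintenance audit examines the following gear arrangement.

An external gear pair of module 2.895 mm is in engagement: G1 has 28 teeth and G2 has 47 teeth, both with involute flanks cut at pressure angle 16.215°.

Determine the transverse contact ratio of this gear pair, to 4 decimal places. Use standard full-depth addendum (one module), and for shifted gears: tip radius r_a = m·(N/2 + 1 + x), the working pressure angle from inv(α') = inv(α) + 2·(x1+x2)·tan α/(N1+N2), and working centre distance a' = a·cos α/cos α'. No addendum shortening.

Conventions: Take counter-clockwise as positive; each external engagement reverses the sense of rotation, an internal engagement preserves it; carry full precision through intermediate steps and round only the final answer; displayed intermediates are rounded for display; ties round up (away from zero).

class = single-mesh tooth geometry [involute pair 28T × 47T, m = 2.895]
base radii: r_b1 = 38.917741, r_b2 = 65.326209
tip radii: r_a1 = 43.425000, r_a2 = 70.927500
no profile shift: α' = α, a' = a
action lengths: √(r_a1²−r_b1²) = 19.264995, √(r_a2²−r_b2²) = 27.626015
base pitch p_b = π·m·cos α = 8.733121
CR = (19.264995 + 27.626015 − 108.562500·sin 16.21500°)/8.733121 = 1.898032
contact ratio ≈ 1.8980

1.8980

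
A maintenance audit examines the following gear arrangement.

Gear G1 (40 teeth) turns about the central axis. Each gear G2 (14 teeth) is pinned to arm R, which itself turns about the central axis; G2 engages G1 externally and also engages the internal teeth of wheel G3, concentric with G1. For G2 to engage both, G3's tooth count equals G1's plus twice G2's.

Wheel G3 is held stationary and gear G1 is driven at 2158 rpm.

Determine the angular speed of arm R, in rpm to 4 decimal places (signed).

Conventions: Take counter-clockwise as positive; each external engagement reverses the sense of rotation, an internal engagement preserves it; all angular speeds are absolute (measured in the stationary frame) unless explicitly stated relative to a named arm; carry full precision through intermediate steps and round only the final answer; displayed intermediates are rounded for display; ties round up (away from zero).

class = planetary set [G3 = 40+2·14 = 68; Willis about the carrier]
normalise by the input: solve with ω_sun = 1, then scale by 2158 rpm
ring teeth: 40 + 2·14 = 68
40(ω_sun−ω_arm) = −68(ω_ring−ω_arm),  ω_ring = 0, ω_sun = 1
40(1−ω_arm) = −68(0−ω_arm)  ⇒  108·ω_arm = 40  ⇒  ω_arm = 10/27
scale: ω_arm = 10/27 × 2158 rpm = +799.2593 rpm

+799.2593 rpm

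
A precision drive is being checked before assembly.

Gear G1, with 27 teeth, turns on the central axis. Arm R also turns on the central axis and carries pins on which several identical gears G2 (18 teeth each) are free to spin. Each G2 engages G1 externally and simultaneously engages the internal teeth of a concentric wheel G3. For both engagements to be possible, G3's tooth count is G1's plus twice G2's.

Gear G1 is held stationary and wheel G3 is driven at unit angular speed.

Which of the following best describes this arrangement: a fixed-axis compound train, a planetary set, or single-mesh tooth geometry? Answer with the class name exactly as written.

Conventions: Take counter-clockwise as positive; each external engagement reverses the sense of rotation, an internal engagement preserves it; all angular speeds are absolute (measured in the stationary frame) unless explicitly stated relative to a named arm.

class = planetary set [G3 = 27+2·18 = 63; Willis about the carrier]
classification: planetary set

planetary set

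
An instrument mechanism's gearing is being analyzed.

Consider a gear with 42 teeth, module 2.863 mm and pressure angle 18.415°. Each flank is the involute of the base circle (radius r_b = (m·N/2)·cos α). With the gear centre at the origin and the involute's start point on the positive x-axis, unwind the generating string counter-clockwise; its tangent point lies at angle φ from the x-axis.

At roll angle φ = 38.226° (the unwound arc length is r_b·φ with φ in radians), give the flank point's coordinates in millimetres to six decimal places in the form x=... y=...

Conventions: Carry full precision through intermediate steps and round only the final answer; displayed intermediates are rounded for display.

single-mesh involute tooth geometry (42T wheel at module 2.863)
pitch radius r_p = m·N/2 = 2.863·42/2 = 60.123000
base radius r_b = r_p·cos α = 60.123000·cos 18.415° = 57.044302
roll angle φ = 38.226° = 0.66716956 rad
x = r_b·(cos φ + φ·sin φ) = 68.361739
y = r_b·(sin φ − φ·cos φ) = 5.399381

x=68.361739 y=5.399381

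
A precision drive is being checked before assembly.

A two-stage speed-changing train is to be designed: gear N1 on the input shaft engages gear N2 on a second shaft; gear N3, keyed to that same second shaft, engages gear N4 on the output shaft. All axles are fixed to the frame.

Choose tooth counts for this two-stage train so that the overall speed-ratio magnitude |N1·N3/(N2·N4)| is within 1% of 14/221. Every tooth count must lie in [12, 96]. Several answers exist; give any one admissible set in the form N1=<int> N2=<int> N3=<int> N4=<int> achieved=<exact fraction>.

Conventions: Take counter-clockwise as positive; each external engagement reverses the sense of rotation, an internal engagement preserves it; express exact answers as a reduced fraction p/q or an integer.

N1=12 N2=34 N3=14 N4=78 achieved=14/221

topology: fixed-axis compound train — 2 stages, target 14/221
target = 14/221 in lowest terms: an exact hit needs N1·N3 = k·14 and N2·N4 = k·221 for one integer k, every count in [12, 96]; additionally prefer no 1:1 stage (N1 ≠ N2, N3 ≠ N4)
k = 1…11: no 1:1-free in-range split of k·14 and k·221 into factor pairs; take k = 12
k = 12: N1·N3 = 168 = 12·14, N2·N4 = 2652 = 34·78
achieved = 12·14/(34·78) = 14/221; |achieved − target| = 0 ≤ 7/11050 ✓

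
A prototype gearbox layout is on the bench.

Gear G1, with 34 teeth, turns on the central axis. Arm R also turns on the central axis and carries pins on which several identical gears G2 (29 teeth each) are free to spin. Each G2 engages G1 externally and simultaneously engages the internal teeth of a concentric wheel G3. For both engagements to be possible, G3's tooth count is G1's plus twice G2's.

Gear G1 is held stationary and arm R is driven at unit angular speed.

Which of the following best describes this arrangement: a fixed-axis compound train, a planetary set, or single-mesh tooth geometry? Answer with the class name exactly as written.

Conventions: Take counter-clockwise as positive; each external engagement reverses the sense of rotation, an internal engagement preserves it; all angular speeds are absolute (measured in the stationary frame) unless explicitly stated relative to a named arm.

planetary set (34T centre, 29T on arm, 92T internal) — Willis relation
classification: planetary set

planetary set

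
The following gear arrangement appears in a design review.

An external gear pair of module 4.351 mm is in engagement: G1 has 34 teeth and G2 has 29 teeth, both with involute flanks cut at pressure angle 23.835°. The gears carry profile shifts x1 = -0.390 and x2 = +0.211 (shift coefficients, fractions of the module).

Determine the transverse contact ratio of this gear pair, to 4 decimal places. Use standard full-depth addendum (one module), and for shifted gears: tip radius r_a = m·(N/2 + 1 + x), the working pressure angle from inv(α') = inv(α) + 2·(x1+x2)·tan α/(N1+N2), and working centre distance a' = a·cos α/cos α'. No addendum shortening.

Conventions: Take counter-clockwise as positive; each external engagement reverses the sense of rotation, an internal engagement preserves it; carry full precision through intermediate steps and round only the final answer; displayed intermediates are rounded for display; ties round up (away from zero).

single-mesh involute tooth geometry (34T engaging 29T at module 4.351)
base radii: r_b1 = 67.658575, r_b2 = 57.708785
tip radii: r_a1 = 76.621110, r_a2 = 68.358561
inv(α') = inv(23.835°) + 2·(-0.390+0.211)·tan α/(34+29) = 0.02327277  ⇒  α' = 23.07089°
a' = a·cos α / cos α' = 137.0565·cos 23.835°/cos 23.07089° = 136.265797
action lengths: √(r_a1²−r_b1²) = 35.959862, √(r_a2²−r_b2²) = 36.641357
base pitch p_b = π·m·cos α = 12.503275
CR = (35.959862 + 36.641357 − 136.265797·sin 23.07089°)/12.503275 = 1.535820
contact ratio ≈ 1.5358

1.5358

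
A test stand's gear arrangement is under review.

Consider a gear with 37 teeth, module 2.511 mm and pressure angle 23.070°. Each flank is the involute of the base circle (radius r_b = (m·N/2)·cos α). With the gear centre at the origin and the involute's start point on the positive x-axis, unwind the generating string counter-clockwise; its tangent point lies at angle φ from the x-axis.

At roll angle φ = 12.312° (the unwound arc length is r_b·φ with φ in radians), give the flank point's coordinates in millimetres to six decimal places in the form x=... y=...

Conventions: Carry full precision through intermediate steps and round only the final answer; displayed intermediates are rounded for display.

x=43.713839 y=0.140705

class = single-mesh tooth geometry [base-circle involute, m = 2.511, 37T]
pitch radius r_p = m·N/2 = 2.511·37/2 = 46.453500
base radius r_b = r_p·cos α = 46.453500·cos 23.070° = 42.738465
roll angle φ = 12.312° = 0.21488494 rad
x = r_b·(cos φ + φ·sin φ) = 43.713839
y = r_b·(sin φ − φ·cos φ) = 0.140705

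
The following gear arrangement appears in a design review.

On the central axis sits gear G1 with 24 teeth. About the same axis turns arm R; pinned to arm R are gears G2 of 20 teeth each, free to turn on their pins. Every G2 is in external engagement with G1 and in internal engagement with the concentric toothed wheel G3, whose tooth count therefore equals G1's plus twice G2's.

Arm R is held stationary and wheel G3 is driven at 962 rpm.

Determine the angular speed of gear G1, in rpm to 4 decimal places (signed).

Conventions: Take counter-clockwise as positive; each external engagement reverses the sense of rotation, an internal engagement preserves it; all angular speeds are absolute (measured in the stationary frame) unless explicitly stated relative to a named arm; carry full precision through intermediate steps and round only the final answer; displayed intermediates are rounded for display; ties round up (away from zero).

-2565.3333 rpm

topology: planetary set — G1 24T / G2 20T / G3 64T, arm = carrier (Willis)
normalise by the input: solve with ω_ring = 1, then scale by 962 rpm
ring teeth: 24 + 2·20 = 64
24(ω_sun−ω_arm) = −64(ω_ring−ω_arm),  ω_arm = 0, ω_ring = 1
ω_sun = 0 − (64/24)(1−0) = -8/3
scale: ω_sun = -8/3 × 962 rpm = -2565.3333 rpm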